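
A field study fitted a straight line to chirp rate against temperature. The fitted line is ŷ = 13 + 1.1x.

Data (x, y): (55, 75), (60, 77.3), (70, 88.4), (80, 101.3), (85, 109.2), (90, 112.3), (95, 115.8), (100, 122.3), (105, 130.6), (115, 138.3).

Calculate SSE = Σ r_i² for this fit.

x=55: ŷ = 13 + 1.1·55 = 73.5; r = 75 − 73.5 = 1.5
x=60: ŷ = 13 + 1.1·60 = 79; r = 77.3 − 79 = -1.7
x=70: ŷ = 13 + 1.1·70 = 90; r = 88.4 − 90 = -1.6
x=80: ŷ = 13 + 1.1·80 = 101; r = 101.3 − 101 = 0.3
x=85: ŷ = 13 + 1.1·85 = 106.5; r = 109.2 − 106.5 = 2.7
x=90: ŷ = 13 + 1.1·90 = 112; r = 112.3 − 112 = 0.3
x=95: ŷ = 13 + 1.1·95 = 117.5; r = 115.8 − 117.5 = -1.7
x=100: ŷ = 13 + 1.1·100 = 123; r = 122.3 − 123 = -0.7
x=105: ŷ = 13 + 1.1·105 = 128.5; r = 130.6 − 128.5 = 2.1
x=115: ŷ = 13 + 1.1·115 = 139.5; r = 138.3 − 139.5 = -1.2
SSE = 2.25 + 2.89 + 2.56 + 0.09 + 7.29 + 0.09 + 2.89 + 0.49 + 4.41 + 1.44 = 24.4

SSE = 24.4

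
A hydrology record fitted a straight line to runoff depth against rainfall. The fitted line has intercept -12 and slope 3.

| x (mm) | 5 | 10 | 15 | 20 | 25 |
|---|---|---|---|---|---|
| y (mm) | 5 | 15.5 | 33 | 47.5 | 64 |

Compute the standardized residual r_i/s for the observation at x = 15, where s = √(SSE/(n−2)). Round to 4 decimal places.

0.0000

x=5: ŷ = -12 + 3·5 = 3; r = 5 − 3 = 2
x=10: ŷ = -12 + 3·10 = 18; r = 15.5 − 18 = -2.5
x=15: ŷ = -12 + 3·15 = 33; r = 33 − 33 = 0
x=20: ŷ = -12 + 3·20 = 48; r = 47.5 − 48 = -0.5
x=25: ŷ = -12 + 3·25 = 63; r = 64 − 63 = 1
SSE = 4 + 6.25 + 0 + 0.25 + 1 = 11.5
s = √(11.5/3) = 1.95789
r/s = 0 / 1.95789 = 0.0000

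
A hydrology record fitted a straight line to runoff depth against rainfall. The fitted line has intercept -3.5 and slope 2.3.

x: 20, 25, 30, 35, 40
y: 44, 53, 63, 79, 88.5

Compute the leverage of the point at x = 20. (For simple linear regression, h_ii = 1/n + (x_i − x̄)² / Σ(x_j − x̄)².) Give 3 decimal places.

x̄ = (20 + 25 + 30 + 35 + 40)/5 = 30
Σ(x − x̄)² = 100 + 25 + 0 + 25 + 100 = 250
h = 1/5 + (-10)²/250 = 0.2 + 0.4 = 0.600

h = 0.600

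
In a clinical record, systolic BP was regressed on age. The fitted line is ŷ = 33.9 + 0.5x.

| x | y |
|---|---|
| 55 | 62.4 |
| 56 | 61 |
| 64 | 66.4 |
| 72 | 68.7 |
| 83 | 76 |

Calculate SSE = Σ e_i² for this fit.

SSE = 3.86

x=55: ŷ = 33.9 + 0.5·55 = 61.4; e = 62.4 − 61.4 = 1
x=56: ŷ = 33.9 + 0.5·56 = 61.9; e = 61 − 61.9 = -0.9
x=64: ŷ = 33.9 + 0.5·64 = 65.9; e = 66.4 − 65.9 = 0.5
x=72: ŷ = 33.9 + 0.5·72 = 69.9; e = 68.7 − 69.9 = -1.2
x=83: ŷ = 33.9 + 0.5·83 = 75.4; e = 76 − 75.4 = 0.6
SSE = 1 + 0.81 + 0.25 + 1.44 + 0.36 = 3.86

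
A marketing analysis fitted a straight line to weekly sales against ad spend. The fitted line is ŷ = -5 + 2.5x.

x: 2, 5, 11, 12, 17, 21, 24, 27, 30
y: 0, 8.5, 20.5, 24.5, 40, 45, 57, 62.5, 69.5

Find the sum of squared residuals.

x=2: ŷ = -5 + 2.5·2 = 0; e = 0 − 0 = 0
x=5: ŷ = -5 + 2.5·5 = 7.5; e = 8.5 − 7.5 = 1
x=11: ŷ = -5 + 2.5·11 = 22.5; e = 20.5 − 22.5 = -2
x=12: ŷ = -5 + 2.5·12 = 25; e = 24.5 − 25 = -0.5
x=17: ŷ = -5 + 2.5·17 = 37.5; e = 40 − 37.5 = 2.5
x=21: ŷ = -5 + 2.5·21 = 47.5; e = 45 − 47.5 = -2.5
x=24: ŷ = -5 + 2.5·24 = 55; e = 57 − 55 = 2
x=27: ŷ = -5 + 2.5·27 = 62.5; e = 62.5 − 62.5 = 0
x=30: ŷ = -5 + 2.5·30 = 70; e = 69.5 − 70 = -0.5
SSE = 0 + 1 + 4 + 0.25 + 6.25 + 6.25 + 4 + 0 + 0.25 = 22

SSE = 22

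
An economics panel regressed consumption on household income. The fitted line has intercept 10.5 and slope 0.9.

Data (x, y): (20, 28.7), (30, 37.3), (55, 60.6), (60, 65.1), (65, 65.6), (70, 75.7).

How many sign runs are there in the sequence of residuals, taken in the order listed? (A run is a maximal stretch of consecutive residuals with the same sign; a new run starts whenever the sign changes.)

5 runs

x=20: ŷ = 10.5 + 0.9·20 = 28.5; r = 28.7 − 28.5 = 0.2
x=30: ŷ = 10.5 + 0.9·30 = 37.5; r = 37.3 − 37.5 = -0.2
x=55: ŷ = 10.5 + 0.9·55 = 60; r = 60.6 − 60 = 0.6
x=60: ŷ = 10.5 + 0.9·60 = 64.5; r = 65.1 − 64.5 = 0.6
x=65: ŷ = 10.5 + 0.9·65 = 69; r = 65.6 − 69 = -3.4
x=70: ŷ = 10.5 + 0.9·70 = 73.5; r = 75.7 − 73.5 = 2.2
Signs: + − + + − +
Runs: +×1, −×1, +×2, −×1, +×1 → 5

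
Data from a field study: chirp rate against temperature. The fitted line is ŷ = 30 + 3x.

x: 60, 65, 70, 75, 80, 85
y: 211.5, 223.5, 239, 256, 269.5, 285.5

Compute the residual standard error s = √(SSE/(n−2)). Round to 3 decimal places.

s = 1.323

x=60: ŷ = 30 + 3·60 = 210; r = 211.5 − 210 = 1.5
x=65: ŷ = 30 + 3·65 = 225; r = 223.5 − 225 = -1.5
x=70: ŷ = 30 + 3·70 = 240; r = 239 − 240 = -1
x=75: ŷ = 30 + 3·75 = 255; r = 256 − 255 = 1
x=80: ŷ = 30 + 3·80 = 270; r = 269.5 − 270 = -0.5
x=85: ŷ = 30 + 3·85 = 285; r = 285.5 − 285 = 0.5
SSE = 2.25 + 2.25 + 1 + 1 + 0.25 + 0.25 = 7
s = √(7/4) = √1.75 ≈ 1.323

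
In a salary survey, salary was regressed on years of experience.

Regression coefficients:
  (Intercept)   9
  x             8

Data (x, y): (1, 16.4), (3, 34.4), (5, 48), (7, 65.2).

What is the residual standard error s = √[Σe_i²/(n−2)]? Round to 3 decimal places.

x=1: ŷ = 9 + 8·1 = 17; e = 16.4 − 17 = -0.6
x=3: ŷ = 9 + 8·3 = 33; e = 34.4 − 33 = 1.4
x=5: ŷ = 9 + 8·5 = 49; e = 48 − 49 = -1
x=7: ŷ = 9 + 8·7 = 65; e = 65.2 − 65 = 0.2
SSE = 0.36 + 1.96 + 1 + 0.04 = 3.36
s = √(3.36/2) = √1.68 ≈ 1.296

s = 1.296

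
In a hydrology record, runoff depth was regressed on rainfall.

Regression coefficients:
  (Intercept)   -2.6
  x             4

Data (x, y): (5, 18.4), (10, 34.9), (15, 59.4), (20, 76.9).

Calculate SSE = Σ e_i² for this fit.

SSE = 11.5

x=5: ŷ = -2.6 + 4·5 = 17.4; e = 18.4 − 17.4 = 1
x=10: ŷ = -2.6 + 4·10 = 37.4; e = 34.9 − 37.4 = -2.5
x=15: ŷ = -2.6 + 4·15 = 57.4; e = 59.4 − 57.4 = 2
x=20: ŷ = -2.6 + 4·20 = 77.4; e = 76.9 − 77.4 = -0.5
SSE = 1 + 6.25 + 4 + 0.25 = 11.5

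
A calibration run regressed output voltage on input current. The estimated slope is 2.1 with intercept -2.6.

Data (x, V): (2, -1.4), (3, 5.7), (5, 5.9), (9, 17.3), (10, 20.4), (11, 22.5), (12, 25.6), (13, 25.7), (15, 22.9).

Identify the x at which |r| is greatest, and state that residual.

x = 15, r = -6

x=2: V̂ = -2.6 + 2.1·2 = 1.6; r = -1.4 − 1.6 = -3
x=3: V̂ = -2.6 + 2.1·3 = 3.7; r = 5.7 − 3.7 = 2
x=5: V̂ = -2.6 + 2.1·5 = 7.9; r = 5.9 − 7.9 = -2
x=9: V̂ = -2.6 + 2.1·9 = 16.3; r = 17.3 − 16.3 = 1
x=10: V̂ = -2.6 + 2.1·10 = 18.4; r = 20.4 − 18.4 = 2
x=11: V̂ = -2.6 + 2.1·11 = 20.5; r = 22.5 − 20.5 = 2
x=12: V̂ = -2.6 + 2.1·12 = 22.6; r = 25.6 − 22.6 = 3
x=13: V̂ = -2.6 + 2.1·13 = 24.7; r = 25.7 − 24.7 = 1
x=15: V̂ = -2.6 + 2.1·15 = 28.9; r = 22.9 − 28.9 = -6
Largest |r| is 6 at x = 15, residual -6.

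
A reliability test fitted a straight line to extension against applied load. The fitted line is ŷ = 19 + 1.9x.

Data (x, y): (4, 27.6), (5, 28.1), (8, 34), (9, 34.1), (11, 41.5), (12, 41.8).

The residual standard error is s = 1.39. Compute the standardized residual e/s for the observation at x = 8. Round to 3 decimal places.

-0.144

ŷ = 19 + 1.9·8 = 34.2
e = 34 − 34.2 = -0.2
e/s = -0.2 / 1.39 = -0.144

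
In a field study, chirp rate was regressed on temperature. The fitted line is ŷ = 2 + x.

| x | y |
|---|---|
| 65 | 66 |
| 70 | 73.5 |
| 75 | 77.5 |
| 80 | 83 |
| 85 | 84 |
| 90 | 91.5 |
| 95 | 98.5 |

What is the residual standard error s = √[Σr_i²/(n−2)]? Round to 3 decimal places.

s = 1.789

x=65: ŷ = 2 + 65 = 67; r = 66 − 67 = -1
x=70: ŷ = 2 + 70 = 72; r = 73.5 − 72 = 1.5
x=75: ŷ = 2 + 75 = 77; r = 77.5 − 77 = 0.5
x=80: ŷ = 2 + 80 = 82; r = 83 − 82 = 1
x=85: ŷ = 2 + 85 = 87; r = 84 − 87 = -3
x=90: ŷ = 2 + 90 = 92; r = 91.5 − 92 = -0.5
x=95: ŷ = 2 + 95 = 97; r = 98.5 − 97 = 1.5
SSE = 1 + 2.25 + 0.25 + 1 + 9 + 0.25 + 2.25 = 16
s = √(16/5) = √3.2 ≈ 1.789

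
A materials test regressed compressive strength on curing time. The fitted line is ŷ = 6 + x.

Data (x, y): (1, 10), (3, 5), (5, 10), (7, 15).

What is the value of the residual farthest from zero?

r = -4

x=1: ŷ = 6 + 1 = 7; r = 10 − 7 = 3
x=3: ŷ = 6 + 3 = 9; r = 5 − 9 = -4
x=5: ŷ = 6 + 5 = 11; r = 10 − 11 = -1
x=7: ŷ = 6 + 7 = 13; r = 15 − 13 = 2
Largest |r| is 4 at x = 3, residual -4.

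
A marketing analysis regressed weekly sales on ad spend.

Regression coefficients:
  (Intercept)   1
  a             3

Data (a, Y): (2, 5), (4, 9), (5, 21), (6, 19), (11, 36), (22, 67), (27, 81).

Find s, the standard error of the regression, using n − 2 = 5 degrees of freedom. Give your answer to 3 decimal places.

s = 3.162

a=2: ŷ = 1 + 3·2 = 7; e = 5 − 7 = -2
a=4: ŷ = 1 + 3·4 = 13; e = 9 − 13 = -4
a=5: ŷ = 1 + 3·5 = 16; e = 21 − 16 = 5
a=6: ŷ = 1 + 3·6 = 19; e = 19 − 19 = 0
a=11: ŷ = 1 + 3·11 = 34; e = 36 − 34 = 2
a=22: ŷ = 1 + 3·22 = 67; e = 67 − 67 = 0
a=27: ŷ = 1 + 3·27 = 82; e = 81 − 82 = -1
SSE = 4 + 16 + 25 + 0 + 4 + 0 + 1 = 50
s = √(50/5) = √10 ≈ 3.162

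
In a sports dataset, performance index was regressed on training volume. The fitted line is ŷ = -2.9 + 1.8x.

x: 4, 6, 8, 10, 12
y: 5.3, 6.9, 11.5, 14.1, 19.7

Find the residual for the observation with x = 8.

ŷ = -2.9 + 1.8·8 = 11.5
e = 11.5 − 11.5 = 0

e = 0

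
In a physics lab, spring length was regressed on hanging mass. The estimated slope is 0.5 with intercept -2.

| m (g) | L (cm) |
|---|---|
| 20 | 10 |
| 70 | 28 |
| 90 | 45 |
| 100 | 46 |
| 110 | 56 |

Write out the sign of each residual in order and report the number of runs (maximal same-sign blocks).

m=20: L̂ = -2 + 0.5·20 = 8; r = 10 − 8 = 2
m=70: L̂ = -2 + 0.5·70 = 33; r = 28 − 33 = -5
m=90: L̂ = -2 + 0.5·90 = 43; r = 45 − 43 = 2
m=100: L̂ = -2 + 0.5·100 = 48; r = 46 − 48 = -2
m=110: L̂ = -2 + 0.5·110 = 53; r = 56 − 53 = 3
Signs: + − + − +
Runs: +×1, −×1, +×1, −×1, +×1 → 5

5 runs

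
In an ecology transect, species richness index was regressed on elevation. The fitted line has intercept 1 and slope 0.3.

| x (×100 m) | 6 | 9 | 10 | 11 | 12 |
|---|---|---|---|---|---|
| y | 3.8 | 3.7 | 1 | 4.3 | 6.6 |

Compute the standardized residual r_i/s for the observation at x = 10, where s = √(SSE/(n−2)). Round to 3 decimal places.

x=6: ŷ = 1 + 0.3·6 = 2.8; r = 3.8 − 2.8 = 1
x=9: ŷ = 1 + 0.3·9 = 3.7; r = 3.7 − 3.7 = 0
x=10: ŷ = 1 + 0.3·10 = 4; r = 1 − 4 = -3
x=11: ŷ = 1 + 0.3·11 = 4.3; r = 4.3 − 4.3 = 0
x=12: ŷ = 1 + 0.3·12 = 4.6; r = 6.6 − 4.6 = 2
SSE = 1 + 0 + 9 + 0 + 4 = 14
s = √(14/3) = 2.16025
r/s = -3 / 2.16025 = -1.389

-1.389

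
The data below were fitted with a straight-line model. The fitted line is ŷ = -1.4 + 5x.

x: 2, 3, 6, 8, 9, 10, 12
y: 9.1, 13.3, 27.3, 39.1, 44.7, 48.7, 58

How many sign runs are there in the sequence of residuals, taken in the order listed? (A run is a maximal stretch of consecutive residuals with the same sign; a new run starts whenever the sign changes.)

x=2: ŷ = -1.4 + 5·2 = 8.6; e = 9.1 − 8.6 = 0.5
x=3: ŷ = -1.4 + 5·3 = 13.6; e = 13.3 − 13.6 = -0.3
x=6: ŷ = -1.4 + 5·6 = 28.6; e = 27.3 − 28.6 = -1.3
x=8: ŷ = -1.4 + 5·8 = 38.6; e = 39.1 − 38.6 = 0.5
x=9: ŷ = -1.4 + 5·9 = 43.6; e = 44.7 − 43.6 = 1.1
x=10: ŷ = -1.4 + 5·10 = 48.6; e = 48.7 − 48.6 = 0.1
x=12: ŷ = -1.4 + 5·12 = 58.6; e = 58 − 58.6 = -0.6
Signs: + − − + + + −
Runs: +×1, −×2, +×3, −×1 → 4

4 runs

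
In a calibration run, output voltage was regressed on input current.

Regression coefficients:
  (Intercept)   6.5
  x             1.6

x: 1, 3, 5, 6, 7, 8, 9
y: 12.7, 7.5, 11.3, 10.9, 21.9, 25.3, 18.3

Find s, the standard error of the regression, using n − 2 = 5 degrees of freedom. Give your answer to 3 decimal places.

x=1: ŷ = 6.5 + 1.6·1 = 8.1; r = 12.7 − 8.1 = 4.6
x=3: ŷ = 6.5 + 1.6·3 = 11.3; r = 7.5 − 11.3 = -3.8
x=5: ŷ = 6.5 + 1.6·5 = 14.5; r = 11.3 − 14.5 = -3.2
x=6: ŷ = 6.5 + 1.6·6 = 16.1; r = 10.9 − 16.1 = -5.2
x=7: ŷ = 6.5 + 1.6·7 = 17.7; r = 21.9 − 17.7 = 4.2
x=8: ŷ = 6.5 + 1.6·8 = 19.3; r = 25.3 − 19.3 = 6
x=9: ŷ = 6.5 + 1.6·9 = 20.9; r = 18.3 − 20.9 = -2.6
SSE = 21.16 + 14.44 + 10.24 + 27.04 + 17.64 + 36 + 6.76 = 133.28
s = √(133.28/5) = √26.656 ≈ 5.163

s = 5.163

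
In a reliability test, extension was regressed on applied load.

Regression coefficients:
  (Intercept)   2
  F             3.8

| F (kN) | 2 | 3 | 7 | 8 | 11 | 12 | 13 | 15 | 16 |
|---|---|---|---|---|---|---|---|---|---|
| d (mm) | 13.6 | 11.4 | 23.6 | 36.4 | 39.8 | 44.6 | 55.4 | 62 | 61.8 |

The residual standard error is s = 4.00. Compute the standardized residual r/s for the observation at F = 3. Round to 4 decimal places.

-0.5000

ŷ = 2 + 3.8·3 = 13.4
r = 11.4 − 13.4 = -2
r/s = -2 / 4.00 = -0.5000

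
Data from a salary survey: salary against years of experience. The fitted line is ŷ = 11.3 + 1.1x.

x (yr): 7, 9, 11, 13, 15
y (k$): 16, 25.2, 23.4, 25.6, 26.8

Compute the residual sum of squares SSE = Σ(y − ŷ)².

SSE = 26

x=7: ŷ = 11.3 + 1.1·7 = 19; e = 16 − 19 = -3
x=9: ŷ = 11.3 + 1.1·9 = 21.2; e = 25.2 − 21.2 = 4
x=11: ŷ = 11.3 + 1.1·11 = 23.4; e = 23.4 − 23.4 = 0
x=13: ŷ = 11.3 + 1.1·13 = 25.6; e = 25.6 − 25.6 = 0
x=15: ŷ = 11.3 + 1.1·15 = 27.8; e = 26.8 − 27.8 = -1
SSE = 9 + 16 + 0 + 0 + 1 = 26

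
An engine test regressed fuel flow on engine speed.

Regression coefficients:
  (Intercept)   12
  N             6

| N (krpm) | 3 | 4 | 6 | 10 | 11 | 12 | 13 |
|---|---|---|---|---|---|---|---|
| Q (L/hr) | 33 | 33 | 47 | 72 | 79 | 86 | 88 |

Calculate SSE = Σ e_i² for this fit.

SSE = 28

N=3: ŷ = 12 + 6·3 = 30; e = 33 − 30 = 3
N=4: ŷ = 12 + 6·4 = 36; e = 33 − 36 = -3
N=6: ŷ = 12 + 6·6 = 48; e = 47 − 48 = -1
N=10: ŷ = 12 + 6·10 = 72; e = 72 − 72 = 0
N=11: ŷ = 12 + 6·11 = 78; e = 79 − 78 = 1
N=12: ŷ = 12 + 6·12 = 84; e = 86 − 84 = 2
N=13: ŷ = 12 + 6·13 = 90; e = 88 − 90 = -2
SSE = 9 + 9 + 1 + 0 + 1 + 4 + 4 = 28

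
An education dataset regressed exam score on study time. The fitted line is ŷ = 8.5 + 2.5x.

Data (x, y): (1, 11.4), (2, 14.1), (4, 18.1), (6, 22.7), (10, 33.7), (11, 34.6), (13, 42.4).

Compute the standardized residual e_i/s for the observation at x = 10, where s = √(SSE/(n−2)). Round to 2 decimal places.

0.19

x=1: ŷ = 8.5 + 2.5·1 = 11; e = 11.4 − 11 = 0.4
x=2: ŷ = 8.5 + 2.5·2 = 13.5; e = 14.1 − 13.5 = 0.6
x=4: ŷ = 8.5 + 2.5·4 = 18.5; e = 18.1 − 18.5 = -0.4
x=6: ŷ = 8.5 + 2.5·6 = 23.5; e = 22.7 − 23.5 = -0.8
x=10: ŷ = 8.5 + 2.5·10 = 33.5; e = 33.7 − 33.5 = 0.2
x=11: ŷ = 8.5 + 2.5·11 = 36; e = 34.6 − 36 = -1.4
x=13: ŷ = 8.5 + 2.5·13 = 41; e = 42.4 − 41 = 1.4
SSE = 0.16 + 0.36 + 0.16 + 0.64 + 0.04 + 1.96 + 1.96 = 5.28
s = √(5.28/5) = 1.02762
e/s = 0.2 / 1.02762 = 0.19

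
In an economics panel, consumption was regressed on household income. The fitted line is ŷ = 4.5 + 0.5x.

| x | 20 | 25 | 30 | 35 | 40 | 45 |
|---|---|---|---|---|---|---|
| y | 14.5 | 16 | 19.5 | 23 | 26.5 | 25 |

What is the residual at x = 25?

r = -1

ŷ = 4.5 + 0.5·25 = 17
r = 16 − 17 = -1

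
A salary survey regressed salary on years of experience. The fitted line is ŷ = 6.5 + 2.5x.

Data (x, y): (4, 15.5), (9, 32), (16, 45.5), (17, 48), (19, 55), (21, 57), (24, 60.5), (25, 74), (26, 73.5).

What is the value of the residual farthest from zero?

e = -6

x=4: ŷ = 6.5 + 2.5·4 = 16.5; e = 15.5 − 16.5 = -1
x=9: ŷ = 6.5 + 2.5·9 = 29; e = 32 − 29 = 3
x=16: ŷ = 6.5 + 2.5·16 = 46.5; e = 45.5 − 46.5 = -1
x=17: ŷ = 6.5 + 2.5·17 = 49; e = 48 − 49 = -1
x=19: ŷ = 6.5 + 2.5·19 = 54; e = 55 − 54 = 1
x=21: ŷ = 6.5 + 2.5·21 = 59; e = 57 − 59 = -2
x=24: ŷ = 6.5 + 2.5·24 = 66.5; e = 60.5 − 66.5 = -6
x=25: ŷ = 6.5 + 2.5·25 = 69; e = 74 − 69 = 5
x=26: ŷ = 6.5 + 2.5·26 = 71.5; e = 73.5 − 71.5 = 2
Largest |e| is 6 at x = 24, residual -6.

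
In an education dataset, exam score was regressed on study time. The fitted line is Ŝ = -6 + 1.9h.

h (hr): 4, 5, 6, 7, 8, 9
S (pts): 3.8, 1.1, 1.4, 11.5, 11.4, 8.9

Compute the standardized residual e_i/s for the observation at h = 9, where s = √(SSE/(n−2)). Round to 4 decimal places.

h=4: Ŝ = -6 + 1.9·4 = 1.6; e = 3.8 − 1.6 = 2.2
h=5: Ŝ = -6 + 1.9·5 = 3.5; e = 1.1 − 3.5 = -2.4
h=6: Ŝ = -6 + 1.9·6 = 5.4; e = 1.4 − 5.4 = -4
h=7: Ŝ = -6 + 1.9·7 = 7.3; e = 11.5 − 7.3 = 4.2
h=8: Ŝ = -6 + 1.9·8 = 9.2; e = 11.4 − 9.2 = 2.2
h=9: Ŝ = -6 + 1.9·9 = 11.1; e = 8.9 − 11.1 = -2.2
SSE = 4.84 + 5.76 + 16 + 17.64 + 4.84 + 4.84 = 53.92
s = √(53.92/4) = 3.67151
e/s = -2.2 / 3.67151 = -0.5992

-0.5992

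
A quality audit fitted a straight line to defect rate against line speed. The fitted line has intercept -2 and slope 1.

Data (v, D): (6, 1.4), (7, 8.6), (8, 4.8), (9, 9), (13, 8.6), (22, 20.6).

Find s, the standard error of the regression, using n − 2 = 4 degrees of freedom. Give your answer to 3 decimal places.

s = 2.796

v=6: ŷ = -2 + 6 = 4; r = 1.4 − 4 = -2.6
v=7: ŷ = -2 + 7 = 5; r = 8.6 − 5 = 3.6
v=8: ŷ = -2 + 8 = 6; r = 4.8 − 6 = -1.2
v=9: ŷ = -2 + 9 = 7; r = 9 − 7 = 2
v=13: ŷ = -2 + 13 = 11; r = 8.6 − 11 = -2.4
v=22: ŷ = -2 + 22 = 20; r = 20.6 − 20 = 0.6
SSE = 6.76 + 12.96 + 1.44 + 4 + 5.76 + 0.36 = 31.28
s = √(31.28/4) = √7.82 ≈ 2.796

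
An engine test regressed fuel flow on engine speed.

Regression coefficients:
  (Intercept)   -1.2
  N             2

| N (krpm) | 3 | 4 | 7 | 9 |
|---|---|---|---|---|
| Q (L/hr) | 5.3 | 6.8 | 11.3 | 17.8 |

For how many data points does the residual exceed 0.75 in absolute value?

2

N=3: Q̂ = -1.2 + 2·3 = 4.8; r = 5.3 − 4.8 = 0.5
N=4: Q̂ = -1.2 + 2·4 = 6.8; r = 6.8 − 6.8 = 0
N=7: Q̂ = -1.2 + 2·7 = 12.8; r = 11.3 − 12.8 = -1.5
N=9: Q̂ = -1.2 + 2·9 = 16.8; r = 17.8 − 16.8 = 1
|r| > 0.75: N=7 (|r|=1.5), N=9 (|r|=1) → 2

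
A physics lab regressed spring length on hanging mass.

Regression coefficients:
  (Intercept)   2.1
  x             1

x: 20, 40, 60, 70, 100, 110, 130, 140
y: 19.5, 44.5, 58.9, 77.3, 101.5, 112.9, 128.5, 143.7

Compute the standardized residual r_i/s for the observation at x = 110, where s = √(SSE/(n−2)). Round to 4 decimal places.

x=20: ŷ = 2.1 + 20 = 22.1; r = 19.5 − 22.1 = -2.6
x=40: ŷ = 2.1 + 40 = 42.1; r = 44.5 − 42.1 = 2.4
x=60: ŷ = 2.1 + 60 = 62.1; r = 58.9 − 62.1 = -3.2
x=70: ŷ = 2.1 + 70 = 72.1; r = 77.3 − 72.1 = 5.2
x=100: ŷ = 2.1 + 100 = 102.1; r = 101.5 − 102.1 = -0.6
x=110: ŷ = 2.1 + 110 = 112.1; r = 112.9 − 112.1 = 0.8
x=130: ŷ = 2.1 + 130 = 132.1; r = 128.5 − 132.1 = -3.6
x=140: ŷ = 2.1 + 140 = 142.1; r = 143.7 − 142.1 = 1.6
SSE = 6.76 + 5.76 + 10.24 + 27.04 + 0.36 + 0.64 + 12.96 + 2.56 = 66.32
s = √(66.32/6) = 3.32466
r/s = 0.8 / 3.32466 = 0.2406

0.2406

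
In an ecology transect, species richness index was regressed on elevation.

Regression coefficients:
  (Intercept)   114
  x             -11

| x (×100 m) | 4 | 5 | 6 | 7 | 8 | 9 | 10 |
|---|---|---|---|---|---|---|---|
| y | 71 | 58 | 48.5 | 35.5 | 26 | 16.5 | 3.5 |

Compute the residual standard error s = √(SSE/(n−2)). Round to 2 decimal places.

s = 1.18

x=4: ŷ = 114 − 11·4 = 70; r = 71 − 70 = 1
x=5: ŷ = 114 − 11·5 = 59; r = 58 − 59 = -1
x=6: ŷ = 114 − 11·6 = 48; r = 48.5 − 48 = 0.5
x=7: ŷ = 114 − 11·7 = 37; r = 35.5 − 37 = -1.5
x=8: ŷ = 114 − 11·8 = 26; r = 26 − 26 = 0
x=9: ŷ = 114 − 11·9 = 15; r = 16.5 − 15 = 1.5
x=10: ŷ = 114 − 11·10 = 4; r = 3.5 − 4 = -0.5
SSE = 1 + 1 + 0.25 + 2.25 + 0 + 2.25 + 0.25 = 7
s = √(7/5) = √1.4 ≈ 1.18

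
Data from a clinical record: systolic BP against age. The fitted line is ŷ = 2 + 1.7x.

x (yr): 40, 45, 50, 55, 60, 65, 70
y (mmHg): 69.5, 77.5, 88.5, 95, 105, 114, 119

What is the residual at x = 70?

r = -2

ŷ = 2 + 1.7·70 = 121
r = 119 − 121 = -2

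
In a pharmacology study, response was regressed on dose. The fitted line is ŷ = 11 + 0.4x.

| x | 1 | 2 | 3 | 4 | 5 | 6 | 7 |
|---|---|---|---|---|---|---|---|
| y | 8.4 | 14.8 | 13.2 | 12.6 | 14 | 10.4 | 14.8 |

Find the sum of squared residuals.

x=1: ŷ = 11 + 0.4·1 = 11.4; e = 8.4 − 11.4 = -3
x=2: ŷ = 11 + 0.4·2 = 11.8; e = 14.8 − 11.8 = 3
x=3: ŷ = 11 + 0.4·3 = 12.2; e = 13.2 − 12.2 = 1
x=4: ŷ = 11 + 0.4·4 = 12.6; e = 12.6 − 12.6 = 0
x=5: ŷ = 11 + 0.4·5 = 13; e = 14 − 13 = 1
x=6: ŷ = 11 + 0.4·6 = 13.4; e = 10.4 − 13.4 = -3
x=7: ŷ = 11 + 0.4·7 = 13.8; e = 14.8 − 13.8 = 1
SSE = 9 + 9 + 1 + 0 + 1 + 9 + 1 = 30

SSE = 30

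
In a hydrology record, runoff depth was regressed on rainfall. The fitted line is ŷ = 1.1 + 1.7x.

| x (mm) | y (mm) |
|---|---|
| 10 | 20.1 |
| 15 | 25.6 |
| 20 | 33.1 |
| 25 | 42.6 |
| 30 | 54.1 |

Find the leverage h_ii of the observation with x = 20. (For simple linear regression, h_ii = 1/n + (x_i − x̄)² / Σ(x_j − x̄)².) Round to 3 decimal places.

h = 0.200

x̄ = (10 + 15 + 20 + 25 + 30)/5 = 20
Σ(x − x̄)² = 100 + 25 + 0 + 25 + 100 = 250
h = 1/5 + (0)²/250 = 0.2 + 0 = 0.200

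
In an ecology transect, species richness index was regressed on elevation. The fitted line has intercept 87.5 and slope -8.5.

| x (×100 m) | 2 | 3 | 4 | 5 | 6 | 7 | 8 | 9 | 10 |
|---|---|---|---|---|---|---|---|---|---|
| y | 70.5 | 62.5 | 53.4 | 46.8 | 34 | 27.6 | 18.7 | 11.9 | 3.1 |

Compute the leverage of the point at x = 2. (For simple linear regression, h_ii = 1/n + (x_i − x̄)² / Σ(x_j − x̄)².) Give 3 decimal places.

x̄ = (2 + 3 + 4 + 5 + 6 + 7 + 8 + 9 + 10)/9 = 6
Σ(x − x̄)² = 16 + 9 + 4 + 1 + 0 + 1 + 4 + 9 + 16 = 60
h = 1/9 + (-4)²/60 = 0.111111 + 0.266667 = 0.378

h = 0.378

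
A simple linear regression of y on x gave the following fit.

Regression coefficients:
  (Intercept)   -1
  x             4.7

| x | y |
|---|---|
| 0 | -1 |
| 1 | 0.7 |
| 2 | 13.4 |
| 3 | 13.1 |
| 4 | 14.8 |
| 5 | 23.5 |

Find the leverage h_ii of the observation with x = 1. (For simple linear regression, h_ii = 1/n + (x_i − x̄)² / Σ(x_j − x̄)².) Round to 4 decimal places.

h = 0.2952

x̄ = (0 + 1 + 2 + 3 + 4 + 5)/6 = 2.5
Σ(x − x̄)² = 6.25 + 2.25 + 0.25 + 0.25 + 2.25 + 6.25 = 17.5
h = 1/6 + (-1.5)²/17.5 = 0.166667 + 0.128571 = 0.2952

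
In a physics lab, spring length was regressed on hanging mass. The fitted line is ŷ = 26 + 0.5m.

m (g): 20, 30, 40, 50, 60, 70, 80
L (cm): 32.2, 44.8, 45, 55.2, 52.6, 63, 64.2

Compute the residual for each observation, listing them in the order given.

-3.8, 3.8, -1, 4.2, -3.4, 2, -1.8

m=20: ŷ = 26 + 0.5·20 = 36; r = 32.2 − 36 = -3.8
m=30: ŷ = 26 + 0.5·30 = 41; r = 44.8 − 41 = 3.8
m=40: ŷ = 26 + 0.5·40 = 46; r = 45 − 46 = -1
m=50: ŷ = 26 + 0.5·50 = 51; r = 55.2 − 51 = 4.2
m=60: ŷ = 26 + 0.5·60 = 56; r = 52.6 − 56 = -3.4
m=70: ŷ = 26 + 0.5·70 = 61; r = 63 − 61 = 2
m=80: ŷ = 26 + 0.5·80 = 66; r = 64.2 − 66 = -1.8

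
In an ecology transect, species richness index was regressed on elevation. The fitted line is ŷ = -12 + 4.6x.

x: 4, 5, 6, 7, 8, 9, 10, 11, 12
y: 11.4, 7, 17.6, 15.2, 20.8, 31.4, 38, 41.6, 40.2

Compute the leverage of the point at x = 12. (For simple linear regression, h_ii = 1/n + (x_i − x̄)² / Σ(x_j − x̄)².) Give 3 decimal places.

x̄ = (4 + 5 + 6 + 7 + 8 + 9 + 10 + 11 + 12)/9 = 8
Σ(x − x̄)² = 16 + 9 + 4 + 1 + 0 + 1 + 4 + 9 + 16 = 60
h = 1/9 + (4)²/60 = 0.111111 + 0.266667 = 0.378

h = 0.378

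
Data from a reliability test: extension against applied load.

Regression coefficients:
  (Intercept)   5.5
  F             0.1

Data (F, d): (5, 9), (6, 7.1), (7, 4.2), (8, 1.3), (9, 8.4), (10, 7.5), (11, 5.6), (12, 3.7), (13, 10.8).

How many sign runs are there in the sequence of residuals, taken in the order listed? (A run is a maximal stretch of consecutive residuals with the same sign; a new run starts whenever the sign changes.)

F=5: d̂ = 5.5 + 0.1·5 = 6; r = 9 − 6 = 3
F=6: d̂ = 5.5 + 0.1·6 = 6.1; r = 7.1 − 6.1 = 1
F=7: d̂ = 5.5 + 0.1·7 = 6.2; r = 4.2 − 6.2 = -2
F=8: d̂ = 5.5 + 0.1·8 = 6.3; r = 1.3 − 6.3 = -5
F=9: d̂ = 5.5 + 0.1·9 = 6.4; r = 8.4 − 6.4 = 2
F=10: d̂ = 5.5 + 0.1·10 = 6.5; r = 7.5 − 6.5 = 1
F=11: d̂ = 5.5 + 0.1·11 = 6.6; r = 5.6 − 6.6 = -1
F=12: d̂ = 5.5 + 0.1·12 = 6.7; r = 3.7 − 6.7 = -3
F=13: d̂ = 5.5 + 0.1·13 = 6.8; r = 10.8 − 6.8 = 4
Signs: + + − − + + − − +
Runs: +×2, −×2, +×2, −×2, +×1 → 5

5 runs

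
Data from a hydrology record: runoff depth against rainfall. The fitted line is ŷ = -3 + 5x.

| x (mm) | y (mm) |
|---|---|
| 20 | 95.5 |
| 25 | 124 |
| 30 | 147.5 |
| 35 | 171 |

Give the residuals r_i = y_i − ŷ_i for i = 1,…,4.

x=20: ŷ = -3 + 5·20 = 97; r = 95.5 − 97 = -1.5
x=25: ŷ = -3 + 5·25 = 122; r = 124 − 122 = 2
x=30: ŷ = -3 + 5·30 = 147; r = 147.5 − 147 = 0.5
x=35: ŷ = -3 + 5·35 = 172; r = 171 − 172 = -1

-1.5, 2, 0.5, -1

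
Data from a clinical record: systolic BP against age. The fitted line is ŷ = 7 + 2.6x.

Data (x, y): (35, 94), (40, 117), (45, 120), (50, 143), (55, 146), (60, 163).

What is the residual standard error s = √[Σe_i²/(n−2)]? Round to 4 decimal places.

x=35: ŷ = 7 + 2.6·35 = 98; e = 94 − 98 = -4
x=40: ŷ = 7 + 2.6·40 = 111; e = 117 − 111 = 6
x=45: ŷ = 7 + 2.6·45 = 124; e = 120 − 124 = -4
x=50: ŷ = 7 + 2.6·50 = 137; e = 143 − 137 = 6
x=55: ŷ = 7 + 2.6·55 = 150; e = 146 − 150 = -4
x=60: ŷ = 7 + 2.6·60 = 163; e = 163 − 163 = 0
SSE = 16 + 36 + 16 + 36 + 16 + 0 = 120
s = √(120/4) = √30 ≈ 5.4772

s = 5.4772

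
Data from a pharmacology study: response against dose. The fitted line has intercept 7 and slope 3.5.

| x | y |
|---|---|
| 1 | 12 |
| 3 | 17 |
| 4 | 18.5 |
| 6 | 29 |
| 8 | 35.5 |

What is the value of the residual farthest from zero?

x=1: ŷ = 7 + 3.5·1 = 10.5; e = 12 − 10.5 = 1.5
x=3: ŷ = 7 + 3.5·3 = 17.5; e = 17 − 17.5 = -0.5
x=4: ŷ = 7 + 3.5·4 = 21; e = 18.5 − 21 = -2.5
x=6: ŷ = 7 + 3.5·6 = 28; e = 29 − 28 = 1
x=8: ŷ = 7 + 3.5·8 = 35; e = 35.5 − 35 = 0.5
Largest |e| is 2.5 at x = 4, residual -2.5.

e = -2.5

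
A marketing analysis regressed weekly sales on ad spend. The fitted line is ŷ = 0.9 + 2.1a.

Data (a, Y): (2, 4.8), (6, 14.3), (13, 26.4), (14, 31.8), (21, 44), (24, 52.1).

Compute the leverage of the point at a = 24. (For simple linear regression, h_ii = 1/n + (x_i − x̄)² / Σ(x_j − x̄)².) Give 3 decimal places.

h = 0.487

ā = (2 + 6 + 13 + 14 + 21 + 24)/6 = 13.3333
Σ(a − ā)² = 128.444 + 53.7778 + 0.111111 + 0.444444 + 58.7778 + 113.778 = 355.333
h = 1/6 + (10.6667)²/355.333 = 0.166667 + 0.3202 = 0.487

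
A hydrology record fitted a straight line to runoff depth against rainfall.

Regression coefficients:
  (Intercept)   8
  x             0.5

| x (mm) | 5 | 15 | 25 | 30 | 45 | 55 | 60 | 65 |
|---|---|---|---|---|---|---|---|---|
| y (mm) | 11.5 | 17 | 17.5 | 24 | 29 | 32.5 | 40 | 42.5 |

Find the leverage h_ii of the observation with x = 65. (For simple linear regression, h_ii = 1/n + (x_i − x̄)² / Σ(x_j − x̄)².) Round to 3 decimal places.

h = 0.347

x̄ = (5 + 15 + 25 + 30 + 45 + 55 + 60 + 65)/8 = 37.5
Σ(x − x̄)² = 1056.25 + 506.25 + 156.25 + 56.25 + 56.25 + 306.25 + 506.25 + 756.25 = 3400
h = 1/8 + (27.5)²/3400 = 0.125 + 0.222426 = 0.347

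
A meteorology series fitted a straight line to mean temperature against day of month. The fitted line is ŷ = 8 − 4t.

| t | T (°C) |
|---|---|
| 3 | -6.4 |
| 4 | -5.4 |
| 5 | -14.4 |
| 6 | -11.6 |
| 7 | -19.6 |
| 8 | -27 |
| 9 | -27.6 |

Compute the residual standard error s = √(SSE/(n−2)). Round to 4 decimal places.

t=3: ŷ = 8 − 4·3 = -4; e = -6.4 − (-4) = -2.4
t=4: ŷ = 8 − 4·4 = -8; e = -5.4 − (-8) = 2.6
t=5: ŷ = 8 − 4·5 = -12; e = -14.4 − (-12) = -2.4
t=6: ŷ = 8 − 4·6 = -16; e = -11.6 − (-16) = 4.4
t=7: ŷ = 8 − 4·7 = -20; e = -19.6 − (-20) = 0.4
t=8: ŷ = 8 − 4·8 = -24; e = -27 − (-24) = -3
t=9: ŷ = 8 − 4·9 = -28; e = -27.6 − (-28) = 0.4
SSE = 5.76 + 6.76 + 5.76 + 19.36 + 0.16 + 9 + 0.16 = 46.96
s = √(46.96/5) = √9.392 ≈ 3.0646

s = 3.0646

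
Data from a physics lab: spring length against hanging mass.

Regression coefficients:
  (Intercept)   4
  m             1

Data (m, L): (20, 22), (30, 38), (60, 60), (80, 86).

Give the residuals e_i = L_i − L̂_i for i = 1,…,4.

-2, 4, -4, 2

m=20: L̂ = 4 + 20 = 24; e = 22 − 24 = -2
m=30: L̂ = 4 + 30 = 34; e = 38 − 34 = 4
m=60: L̂ = 4 + 60 = 64; e = 60 − 64 = -4
m=80: L̂ = 4 + 80 = 84; e = 86 − 84 = 2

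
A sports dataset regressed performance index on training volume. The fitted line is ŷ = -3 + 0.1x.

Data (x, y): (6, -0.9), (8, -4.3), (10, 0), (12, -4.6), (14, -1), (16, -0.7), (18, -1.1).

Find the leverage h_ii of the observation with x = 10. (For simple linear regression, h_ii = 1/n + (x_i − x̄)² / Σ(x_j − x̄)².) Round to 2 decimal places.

x̄ = (6 + 8 + 10 + 12 + 14 + 16 + 18)/7 = 12
Σ(x − x̄)² = 36 + 16 + 4 + 0 + 4 + 16 + 36 = 112
h = 1/7 + (-2)²/112 = 0.142857 + 0.0357143 = 0.18

h = 0.18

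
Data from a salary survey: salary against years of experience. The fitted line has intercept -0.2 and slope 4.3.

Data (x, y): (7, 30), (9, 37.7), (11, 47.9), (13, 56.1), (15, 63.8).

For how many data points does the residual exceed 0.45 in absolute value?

3

x=7: ŷ = -0.2 + 4.3·7 = 29.9; r = 30 − 29.9 = 0.1
x=9: ŷ = -0.2 + 4.3·9 = 38.5; r = 37.7 − 38.5 = -0.8
x=11: ŷ = -0.2 + 4.3·11 = 47.1; r = 47.9 − 47.1 = 0.8
x=13: ŷ = -0.2 + 4.3·13 = 55.7; r = 56.1 − 55.7 = 0.4
x=15: ŷ = -0.2 + 4.3·15 = 64.3; r = 63.8 − 64.3 = -0.5
|r| > 0.45: x=9 (|r|=0.8), x=11 (|r|=0.8), x=15 (|r|=0.5) → 3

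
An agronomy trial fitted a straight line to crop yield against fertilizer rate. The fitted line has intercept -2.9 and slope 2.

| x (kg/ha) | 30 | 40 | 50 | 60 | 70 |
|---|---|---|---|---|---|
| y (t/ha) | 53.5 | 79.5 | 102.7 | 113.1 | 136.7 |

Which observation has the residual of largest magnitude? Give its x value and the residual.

x = 50, r = 5.6

x=30: ŷ = -2.9 + 2·30 = 57.1; r = 53.5 − 57.1 = -3.6
x=40: ŷ = -2.9 + 2·40 = 77.1; r = 79.5 − 77.1 = 2.4
x=50: ŷ = -2.9 + 2·50 = 97.1; r = 102.7 − 97.1 = 5.6
x=60: ŷ = -2.9 + 2·60 = 117.1; r = 113.1 − 117.1 = -4
x=70: ŷ = -2.9 + 2·70 = 137.1; r = 136.7 − 137.1 = -0.4
Largest |r| is 5.6 at x = 50, residual 5.6.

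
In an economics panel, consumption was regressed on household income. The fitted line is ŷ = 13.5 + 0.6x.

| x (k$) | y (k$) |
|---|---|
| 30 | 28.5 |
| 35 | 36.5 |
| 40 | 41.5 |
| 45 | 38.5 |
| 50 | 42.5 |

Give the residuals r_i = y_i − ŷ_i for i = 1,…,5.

-3, 2, 4, -2, -1

x=30: ŷ = 13.5 + 0.6·30 = 31.5; r = 28.5 − 31.5 = -3
x=35: ŷ = 13.5 + 0.6·35 = 34.5; r = 36.5 − 34.5 = 2
x=40: ŷ = 13.5 + 0.6·40 = 37.5; r = 41.5 − 37.5 = 4
x=45: ŷ = 13.5 + 0.6·45 = 40.5; r = 38.5 − 40.5 = -2
x=50: ŷ = 13.5 + 0.6·50 = 43.5; r = 42.5 − 43.5 = -1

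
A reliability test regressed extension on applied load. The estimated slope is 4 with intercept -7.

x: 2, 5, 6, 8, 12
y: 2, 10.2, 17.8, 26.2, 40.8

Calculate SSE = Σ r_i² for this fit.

x=2: ŷ = -7 + 4·2 = 1; r = 2 − 1 = 1
x=5: ŷ = -7 + 4·5 = 13; r = 10.2 − 13 = -2.8
x=6: ŷ = -7 + 4·6 = 17; r = 17.8 − 17 = 0.8
x=8: ŷ = -7 + 4·8 = 25; r = 26.2 − 25 = 1.2
x=12: ŷ = -7 + 4·12 = 41; r = 40.8 − 41 = -0.2
SSE = 1 + 7.84 + 0.64 + 1.44 + 0.04 = 10.96

SSE = 10.96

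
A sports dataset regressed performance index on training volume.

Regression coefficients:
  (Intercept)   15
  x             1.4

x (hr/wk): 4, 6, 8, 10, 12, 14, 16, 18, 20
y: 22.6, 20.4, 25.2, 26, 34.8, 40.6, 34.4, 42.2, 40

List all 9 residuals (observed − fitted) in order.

x=4: ŷ = 15 + 1.4·4 = 20.6; r = 22.6 − 20.6 = 2
x=6: ŷ = 15 + 1.4·6 = 23.4; r = 20.4 − 23.4 = -3
x=8: ŷ = 15 + 1.4·8 = 26.2; r = 25.2 − 26.2 = -1
x=10: ŷ = 15 + 1.4·10 = 29; r = 26 − 29 = -3
x=12: ŷ = 15 + 1.4·12 = 31.8; r = 34.8 − 31.8 = 3
x=14: ŷ = 15 + 1.4·14 = 34.6; r = 40.6 − 34.6 = 6
x=16: ŷ = 15 + 1.4·16 = 37.4; r = 34.4 − 37.4 = -3
x=18: ŷ = 15 + 1.4·18 = 40.2; r = 42.2 − 40.2 = 2
x=20: ŷ = 15 + 1.4·20 = 43; r = 40 − 43 = -3

2, -3, -1, -3, 3, 6, -3, 2, -3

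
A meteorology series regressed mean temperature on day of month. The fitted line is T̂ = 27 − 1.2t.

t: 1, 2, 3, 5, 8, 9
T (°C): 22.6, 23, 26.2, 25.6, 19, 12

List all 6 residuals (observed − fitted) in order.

-3.2, -1.6, 2.8, 4.6, 1.6, -4.2

t=1: T̂ = 27 − 1.2·1 = 25.8; e = 22.6 − 25.8 = -3.2
t=2: T̂ = 27 − 1.2·2 = 24.6; e = 23 − 24.6 = -1.6
t=3: T̂ = 27 − 1.2·3 = 23.4; e = 26.2 − 23.4 = 2.8
t=5: T̂ = 27 − 1.2·5 = 21; e = 25.6 − 21 = 4.6
t=8: T̂ = 27 − 1.2·8 = 17.4; e = 19 − 17.4 = 1.6
t=9: T̂ = 27 − 1.2·9 = 16.2; e = 12 − 16.2 = -4.2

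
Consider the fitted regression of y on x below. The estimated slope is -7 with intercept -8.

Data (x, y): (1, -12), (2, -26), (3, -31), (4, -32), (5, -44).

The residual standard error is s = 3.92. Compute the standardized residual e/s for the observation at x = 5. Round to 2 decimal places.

-0.26

ŷ = -8 − 7·5 = -43
e = -44 − (-43) = -1
e/s = -1 / 3.92 = -0.26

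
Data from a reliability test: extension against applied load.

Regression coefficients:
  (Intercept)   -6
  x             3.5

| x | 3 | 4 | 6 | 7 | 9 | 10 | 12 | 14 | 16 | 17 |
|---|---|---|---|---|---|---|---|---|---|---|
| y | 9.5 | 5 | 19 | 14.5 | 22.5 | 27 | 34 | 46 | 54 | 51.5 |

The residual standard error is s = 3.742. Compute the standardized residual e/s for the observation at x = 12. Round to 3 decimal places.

ŷ = -6 + 3.5·12 = 36
e = 34 − 36 = -2
e/s = -2 / 3.742 = -0.534

-0.534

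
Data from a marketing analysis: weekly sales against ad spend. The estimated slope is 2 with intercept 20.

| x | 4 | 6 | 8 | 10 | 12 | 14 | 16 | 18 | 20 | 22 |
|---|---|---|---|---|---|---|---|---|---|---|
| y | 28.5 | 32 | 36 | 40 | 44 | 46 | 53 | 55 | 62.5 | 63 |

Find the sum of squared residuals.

x=4: ŷ = 20 + 2·4 = 28; r = 28.5 − 28 = 0.5
x=6: ŷ = 20 + 2·6 = 32; r = 32 − 32 = 0
x=8: ŷ = 20 + 2·8 = 36; r = 36 − 36 = 0
x=10: ŷ = 20 + 2·10 = 40; r = 40 − 40 = 0
x=12: ŷ = 20 + 2·12 = 44; r = 44 − 44 = 0
x=14: ŷ = 20 + 2·14 = 48; r = 46 − 48 = -2
x=16: ŷ = 20 + 2·16 = 52; r = 53 − 52 = 1
x=18: ŷ = 20 + 2·18 = 56; r = 55 − 56 = -1
x=20: ŷ = 20 + 2·20 = 60; r = 62.5 − 60 = 2.5
x=22: ŷ = 20 + 2·22 = 64; r = 63 − 64 = -1
SSE = 0.25 + 0 + 0 + 0 + 0 + 4 + 1 + 1 + 6.25 + 1 = 13.5

SSE = 13.5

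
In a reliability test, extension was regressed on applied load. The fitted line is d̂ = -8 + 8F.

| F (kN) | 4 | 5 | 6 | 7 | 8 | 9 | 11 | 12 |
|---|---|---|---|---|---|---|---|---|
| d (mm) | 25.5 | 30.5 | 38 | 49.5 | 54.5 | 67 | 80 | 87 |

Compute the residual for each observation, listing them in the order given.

F=4: d̂ = -8 + 8·4 = 24; e = 25.5 − 24 = 1.5
F=5: d̂ = -8 + 8·5 = 32; e = 30.5 − 32 = -1.5
F=6: d̂ = -8 + 8·6 = 40; e = 38 − 40 = -2
F=7: d̂ = -8 + 8·7 = 48; e = 49.5 − 48 = 1.5
F=8: d̂ = -8 + 8·8 = 56; e = 54.5 − 56 = -1.5
F=9: d̂ = -8 + 8·9 = 64; e = 67 − 64 = 3
F=11: d̂ = -8 + 8·11 = 80; e = 80 − 80 = 0
F=12: d̂ = -8 + 8·12 = 88; e = 87 − 88 = -1

1.5, -1.5, -2, 1.5, -1.5, 3, 0, -1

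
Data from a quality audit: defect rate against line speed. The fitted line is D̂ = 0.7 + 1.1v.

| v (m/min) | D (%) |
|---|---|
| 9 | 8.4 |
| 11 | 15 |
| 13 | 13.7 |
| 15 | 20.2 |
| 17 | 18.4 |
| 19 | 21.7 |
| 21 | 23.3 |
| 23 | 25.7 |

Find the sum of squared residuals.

v=9: D̂ = 0.7 + 1.1·9 = 10.6; r = 8.4 − 10.6 = -2.2
v=11: D̂ = 0.7 + 1.1·11 = 12.8; r = 15 − 12.8 = 2.2
v=13: D̂ = 0.7 + 1.1·13 = 15; r = 13.7 − 15 = -1.3
v=15: D̂ = 0.7 + 1.1·15 = 17.2; r = 20.2 − 17.2 = 3
v=17: D̂ = 0.7 + 1.1·17 = 19.4; r = 18.4 − 19.4 = -1
v=19: D̂ = 0.7 + 1.1·19 = 21.6; r = 21.7 − 21.6 = 0.1
v=21: D̂ = 0.7 + 1.1·21 = 23.8; r = 23.3 − 23.8 = -0.5
v=23: D̂ = 0.7 + 1.1·23 = 26; r = 25.7 − 26 = -0.3
SSE = 4.84 + 4.84 + 1.69 + 9 + 1 + 0.01 + 0.25 + 0.09 = 21.72

SSE = 21.72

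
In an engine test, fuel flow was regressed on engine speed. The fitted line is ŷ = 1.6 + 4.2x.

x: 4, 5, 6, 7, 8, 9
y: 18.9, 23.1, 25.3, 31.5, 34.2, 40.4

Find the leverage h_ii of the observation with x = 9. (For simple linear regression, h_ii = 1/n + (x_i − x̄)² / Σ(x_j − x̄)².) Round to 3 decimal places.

h = 0.524

x̄ = (4 + 5 + 6 + 7 + 8 + 9)/6 = 6.5
Σ(x − x̄)² = 6.25 + 2.25 + 0.25 + 0.25 + 2.25 + 6.25 = 17.5
h = 1/6 + (2.5)²/17.5 = 0.166667 + 0.357143 = 0.524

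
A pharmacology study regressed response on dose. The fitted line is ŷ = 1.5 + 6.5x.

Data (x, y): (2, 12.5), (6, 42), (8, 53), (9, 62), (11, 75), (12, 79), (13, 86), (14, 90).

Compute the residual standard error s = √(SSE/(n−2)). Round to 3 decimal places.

s = 1.871

x=2: ŷ = 1.5 + 6.5·2 = 14.5; e = 12.5 − 14.5 = -2
x=6: ŷ = 1.5 + 6.5·6 = 40.5; e = 42 − 40.5 = 1.5
x=8: ŷ = 1.5 + 6.5·8 = 53.5; e = 53 − 53.5 = -0.5
x=9: ŷ = 1.5 + 6.5·9 = 60; e = 62 − 60 = 2
x=11: ŷ = 1.5 + 6.5·11 = 73; e = 75 − 73 = 2
x=12: ŷ = 1.5 + 6.5·12 = 79.5; e = 79 − 79.5 = -0.5
x=13: ŷ = 1.5 + 6.5·13 = 86; e = 86 − 86 = 0
x=14: ŷ = 1.5 + 6.5·14 = 92.5; e = 90 − 92.5 = -2.5
SSE = 4 + 2.25 + 0.25 + 4 + 4 + 0.25 + 0 + 6.25 = 21
s = √(21/6) = √3.5 ≈ 1.871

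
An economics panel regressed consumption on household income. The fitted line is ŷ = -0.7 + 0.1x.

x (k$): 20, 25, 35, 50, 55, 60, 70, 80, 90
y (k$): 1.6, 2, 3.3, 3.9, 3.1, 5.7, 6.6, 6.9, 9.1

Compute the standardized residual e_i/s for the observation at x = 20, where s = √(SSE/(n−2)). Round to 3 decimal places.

x=20: ŷ = -0.7 + 0.1·20 = 1.3; e = 1.6 − 1.3 = 0.3
x=25: ŷ = -0.7 + 0.1·25 = 1.8; e = 2 − 1.8 = 0.2
x=35: ŷ = -0.7 + 0.1·35 = 2.8; e = 3.3 − 2.8 = 0.5
x=50: ŷ = -0.7 + 0.1·50 = 4.3; e = 3.9 − 4.3 = -0.4
x=55: ŷ = -0.7 + 0.1·55 = 4.8; e = 3.1 − 4.8 = -1.7
x=60: ŷ = -0.7 + 0.1·60 = 5.3; e = 5.7 − 5.3 = 0.4
x=70: ŷ = -0.7 + 0.1·70 = 6.3; e = 6.6 − 6.3 = 0.3
x=80: ŷ = -0.7 + 0.1·80 = 7.3; e = 6.9 − 7.3 = -0.4
x=90: ŷ = -0.7 + 0.1·90 = 8.3; e = 9.1 − 8.3 = 0.8
SSE = 0.09 + 0.04 + 0.25 + 0.16 + 2.89 + 0.16 + 0.09 + 0.16 + 0.64 = 4.48
s = √(4.48/7) = 0.8
e/s = 0.3 / 0.8 = 0.375

0.375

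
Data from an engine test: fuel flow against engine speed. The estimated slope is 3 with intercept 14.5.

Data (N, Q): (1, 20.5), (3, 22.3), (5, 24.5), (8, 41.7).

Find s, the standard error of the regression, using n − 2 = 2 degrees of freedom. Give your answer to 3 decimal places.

N=1: ŷ = 14.5 + 3·1 = 17.5; r = 20.5 − 17.5 = 3
N=3: ŷ = 14.5 + 3·3 = 23.5; r = 22.3 − 23.5 = -1.2
N=5: ŷ = 14.5 + 3·5 = 29.5; r = 24.5 − 29.5 = -5
N=8: ŷ = 14.5 + 3·8 = 38.5; r = 41.7 − 38.5 = 3.2
SSE = 9 + 1.44 + 25 + 10.24 = 45.68
s = √(45.68/2) = √22.84 ≈ 4.779

s = 4.779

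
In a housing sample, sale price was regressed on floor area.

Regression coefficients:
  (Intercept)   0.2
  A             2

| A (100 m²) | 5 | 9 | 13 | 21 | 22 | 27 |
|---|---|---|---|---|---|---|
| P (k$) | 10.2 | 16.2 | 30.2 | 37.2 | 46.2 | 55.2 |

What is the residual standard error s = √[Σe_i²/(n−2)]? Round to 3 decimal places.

A=5: P̂ = 0.2 + 2·5 = 10.2; e = 10.2 − 10.2 = 0
A=9: P̂ = 0.2 + 2·9 = 18.2; e = 16.2 − 18.2 = -2
A=13: P̂ = 0.2 + 2·13 = 26.2; e = 30.2 − 26.2 = 4
A=21: P̂ = 0.2 + 2·21 = 42.2; e = 37.2 − 42.2 = -5
A=22: P̂ = 0.2 + 2·22 = 44.2; e = 46.2 − 44.2 = 2
A=27: P̂ = 0.2 + 2·27 = 54.2; e = 55.2 − 54.2 = 1
SSE = 0 + 4 + 16 + 25 + 4 + 1 = 50
s = √(50/4) = √12.5 ≈ 3.536

s = 3.536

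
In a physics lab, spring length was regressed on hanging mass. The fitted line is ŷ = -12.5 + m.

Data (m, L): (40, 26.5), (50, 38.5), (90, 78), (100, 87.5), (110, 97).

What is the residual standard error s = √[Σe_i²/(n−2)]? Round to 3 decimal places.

m=40: ŷ = -12.5 + 40 = 27.5; e = 26.5 − 27.5 = -1
m=50: ŷ = -12.5 + 50 = 37.5; e = 38.5 − 37.5 = 1
m=90: ŷ = -12.5 + 90 = 77.5; e = 78 − 77.5 = 0.5
m=100: ŷ = -12.5 + 100 = 87.5; e = 87.5 − 87.5 = 0
m=110: ŷ = -12.5 + 110 = 97.5; e = 97 − 97.5 = -0.5
SSE = 1 + 1 + 0.25 + 0 + 0.25 = 2.5
s = √(2.5/3) = √0.833333 ≈ 0.913

s = 0.913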